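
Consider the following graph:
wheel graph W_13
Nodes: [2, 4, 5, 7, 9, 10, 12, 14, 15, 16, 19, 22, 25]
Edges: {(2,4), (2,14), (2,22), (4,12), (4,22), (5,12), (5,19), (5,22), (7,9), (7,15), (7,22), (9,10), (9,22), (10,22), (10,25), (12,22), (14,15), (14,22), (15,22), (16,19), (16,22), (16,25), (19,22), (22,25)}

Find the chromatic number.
χ(G) = 3

Clique number ω(G) = 3 (lower bound: χ ≥ ω).
The clique on [2, 4, 22] has size 3, forcing χ ≥ 3, and the coloring below uses 3 colors, so χ(G) = 3.
A valid 3-coloring: color 1: [22]; color 2: [4, 5, 7, 10, 14, 16]; color 3: [2, 9, 12, 15, 19, 25].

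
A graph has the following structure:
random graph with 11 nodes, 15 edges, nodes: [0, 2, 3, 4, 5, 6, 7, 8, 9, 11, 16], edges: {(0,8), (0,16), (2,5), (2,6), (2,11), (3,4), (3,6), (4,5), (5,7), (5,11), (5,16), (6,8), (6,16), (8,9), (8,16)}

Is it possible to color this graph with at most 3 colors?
A valid 3-coloring: color 1: [3, 5, 8]; color 2: [2, 4, 7, 9, 16]; color 3: [0, 6, 11].
(χ(G) = 3 ≤ 3.)

Yes, G is 3-colorable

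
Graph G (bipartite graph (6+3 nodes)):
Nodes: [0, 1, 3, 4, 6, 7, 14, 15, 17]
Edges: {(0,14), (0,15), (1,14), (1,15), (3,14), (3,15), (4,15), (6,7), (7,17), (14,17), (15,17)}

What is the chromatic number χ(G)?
Clique number ω(G) = 2 (lower bound: χ ≥ ω).
The graph is bipartite (no odd cycle), so 2 colors suffice: χ(G) = 2.
A valid 2-coloring: color 1: [7, 14, 15]; color 2: [0, 1, 3, 4, 6, 17].

χ(G) = 2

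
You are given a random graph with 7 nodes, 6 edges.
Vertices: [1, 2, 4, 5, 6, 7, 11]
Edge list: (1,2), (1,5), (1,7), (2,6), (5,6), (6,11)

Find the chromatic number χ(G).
Clique number ω(G) = 2 (lower bound: χ ≥ ω).
The graph is bipartite (no odd cycle), so 2 colors suffice: χ(G) = 2.
A valid 2-coloring: color 1: [1, 4, 6]; color 2: [2, 5, 7, 11].

χ(G) = 2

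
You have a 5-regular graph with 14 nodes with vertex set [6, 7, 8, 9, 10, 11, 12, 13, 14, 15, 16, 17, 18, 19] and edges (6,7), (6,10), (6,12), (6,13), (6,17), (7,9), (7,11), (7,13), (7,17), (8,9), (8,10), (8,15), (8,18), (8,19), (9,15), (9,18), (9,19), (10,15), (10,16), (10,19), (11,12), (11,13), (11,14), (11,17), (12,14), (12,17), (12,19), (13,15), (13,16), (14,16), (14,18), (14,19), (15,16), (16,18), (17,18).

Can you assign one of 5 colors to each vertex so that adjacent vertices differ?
Yes, G is 5-colorable

A valid 5-coloring: color 1: [9, 10, 13, 14, 17]; color 2: [6, 11, 15, 18, 19]; color 3: [7, 8, 12, 16].
(χ(G) = 3 ≤ 5.)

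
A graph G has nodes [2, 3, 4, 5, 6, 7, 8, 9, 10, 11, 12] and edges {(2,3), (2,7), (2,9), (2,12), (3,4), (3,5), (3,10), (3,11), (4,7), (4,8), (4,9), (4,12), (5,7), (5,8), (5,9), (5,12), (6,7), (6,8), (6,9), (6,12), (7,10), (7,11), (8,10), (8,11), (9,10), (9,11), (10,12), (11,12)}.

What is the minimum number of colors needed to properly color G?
χ(G) = 2

Clique number ω(G) = 2 (lower bound: χ ≥ ω).
The graph is bipartite (no odd cycle), so 2 colors suffice: χ(G) = 2.
A valid 2-coloring: color 1: [3, 7, 8, 9, 12]; color 2: [2, 4, 5, 6, 10, 11].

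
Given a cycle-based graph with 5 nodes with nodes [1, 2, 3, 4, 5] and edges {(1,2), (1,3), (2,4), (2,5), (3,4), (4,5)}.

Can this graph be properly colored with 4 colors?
Yes, G is 4-colorable

A valid 4-coloring: color 1: [2, 3]; color 2: [1, 4]; color 3: [5].
(χ(G) = 3 ≤ 4.)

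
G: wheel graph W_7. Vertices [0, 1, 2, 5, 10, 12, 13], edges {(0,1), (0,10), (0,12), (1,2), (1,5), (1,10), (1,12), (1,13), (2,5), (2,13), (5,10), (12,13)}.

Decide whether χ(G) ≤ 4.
Yes, G is 4-colorable

A valid 4-coloring: color 1: [1]; color 2: [2, 10, 12]; color 3: [0, 5, 13].
(χ(G) = 3 ≤ 4.)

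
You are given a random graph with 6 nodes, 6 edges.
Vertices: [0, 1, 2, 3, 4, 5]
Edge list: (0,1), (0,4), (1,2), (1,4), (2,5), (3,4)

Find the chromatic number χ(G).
Clique number ω(G) = 3 (lower bound: χ ≥ ω).
The clique on [0, 1, 4] has size 3, forcing χ ≥ 3, and the coloring below uses 3 colors, so χ(G) = 3.
A valid 3-coloring: color 1: [1, 3, 5]; color 2: [2, 4]; color 3: [0].

χ(G) = 3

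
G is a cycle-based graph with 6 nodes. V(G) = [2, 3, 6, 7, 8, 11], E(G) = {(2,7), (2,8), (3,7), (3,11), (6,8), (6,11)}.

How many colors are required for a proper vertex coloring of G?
χ(G) = 2

Clique number ω(G) = 2 (lower bound: χ ≥ ω).
The graph is bipartite (no odd cycle), so 2 colors suffice: χ(G) = 2.
A valid 2-coloring: color 1: [2, 3, 6]; color 2: [7, 8, 11].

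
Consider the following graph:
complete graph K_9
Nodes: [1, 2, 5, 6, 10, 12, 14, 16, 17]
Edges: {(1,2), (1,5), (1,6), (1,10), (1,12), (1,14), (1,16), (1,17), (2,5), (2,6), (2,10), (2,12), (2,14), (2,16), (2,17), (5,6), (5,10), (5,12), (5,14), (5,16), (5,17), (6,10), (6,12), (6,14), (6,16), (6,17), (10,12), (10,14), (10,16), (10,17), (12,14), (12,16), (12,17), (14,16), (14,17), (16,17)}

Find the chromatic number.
χ(G) = 9

Clique number ω(G) = 9 (lower bound: χ ≥ ω).
The clique on [1, 2, 5, 6, 10, 12, 14, 16, 17] has size 9, forcing χ ≥ 9, and the coloring below uses 9 colors, so χ(G) = 9.
A valid 9-coloring: color 1: [1]; color 2: [12]; color 3: [5]; color 4: [2]; color 5: [16]; color 6: [10]; color 7: [17]; color 8: [6]; color 9: [14].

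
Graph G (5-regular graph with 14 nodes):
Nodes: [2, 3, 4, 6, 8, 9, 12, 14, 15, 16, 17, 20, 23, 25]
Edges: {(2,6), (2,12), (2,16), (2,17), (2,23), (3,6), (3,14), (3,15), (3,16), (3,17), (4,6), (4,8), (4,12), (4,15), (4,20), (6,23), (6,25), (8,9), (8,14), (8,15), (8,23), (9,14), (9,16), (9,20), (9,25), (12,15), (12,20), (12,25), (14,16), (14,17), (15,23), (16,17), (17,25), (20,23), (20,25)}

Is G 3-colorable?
The clique on vertices [3, 14, 16, 17] has size 4 > 3, so it alone needs 4 colors.

No, G is not 3-colorable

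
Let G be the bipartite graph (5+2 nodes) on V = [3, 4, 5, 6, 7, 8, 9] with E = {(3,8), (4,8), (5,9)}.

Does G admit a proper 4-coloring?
A valid 4-coloring: color 1: [6, 7, 8, 9]; color 2: [3, 4, 5].
(χ(G) = 2 ≤ 4.)

Yes, G is 4-colorable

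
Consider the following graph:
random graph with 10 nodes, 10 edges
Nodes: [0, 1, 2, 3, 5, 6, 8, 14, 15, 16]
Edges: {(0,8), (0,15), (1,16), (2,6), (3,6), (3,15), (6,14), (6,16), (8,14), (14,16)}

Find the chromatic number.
Clique number ω(G) = 3 (lower bound: χ ≥ ω).
The clique on [6, 14, 16] has size 3, forcing χ ≥ 3, and the coloring below uses 3 colors, so χ(G) = 3.
A valid 3-coloring: color 1: [1, 5, 6, 8, 15]; color 2: [0, 2, 3, 16]; color 3: [14].

χ(G) = 3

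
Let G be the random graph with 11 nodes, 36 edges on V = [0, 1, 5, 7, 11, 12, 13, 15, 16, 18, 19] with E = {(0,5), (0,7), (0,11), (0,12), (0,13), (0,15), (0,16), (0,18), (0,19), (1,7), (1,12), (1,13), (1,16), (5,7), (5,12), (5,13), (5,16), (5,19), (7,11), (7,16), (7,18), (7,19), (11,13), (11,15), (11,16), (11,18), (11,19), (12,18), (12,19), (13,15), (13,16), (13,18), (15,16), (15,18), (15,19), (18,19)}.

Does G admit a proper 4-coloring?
No, G is not 4-colorable

The clique on vertices [0, 11, 13, 15, 16] has size 5 > 4, so it alone needs 5 colors.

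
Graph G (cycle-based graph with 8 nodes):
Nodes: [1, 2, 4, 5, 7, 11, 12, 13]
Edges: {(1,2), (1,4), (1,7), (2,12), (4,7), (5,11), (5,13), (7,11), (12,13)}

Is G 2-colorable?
No, G is not 2-colorable

The clique on vertices [1, 4, 7] has size 3 > 2, so it alone needs 3 colors.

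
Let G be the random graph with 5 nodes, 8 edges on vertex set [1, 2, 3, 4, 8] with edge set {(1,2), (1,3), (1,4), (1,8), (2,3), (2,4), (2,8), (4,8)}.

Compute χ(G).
χ(G) = 4

Clique number ω(G) = 4 (lower bound: χ ≥ ω).
The clique on [1, 2, 4, 8] has size 4, forcing χ ≥ 4, and the coloring below uses 4 colors, so χ(G) = 4.
A valid 4-coloring: color 1: [1]; color 2: [2]; color 3: [3, 4]; color 4: [8].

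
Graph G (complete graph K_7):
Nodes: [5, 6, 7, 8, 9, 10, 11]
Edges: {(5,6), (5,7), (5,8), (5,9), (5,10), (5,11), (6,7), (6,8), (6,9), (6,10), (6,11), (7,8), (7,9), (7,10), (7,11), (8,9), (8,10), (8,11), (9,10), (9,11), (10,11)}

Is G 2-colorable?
The clique on vertices [5, 6, 7, 8, 9, 10, 11] has size 7 > 2, so it alone needs 7 colors.

No, G is not 2-colorable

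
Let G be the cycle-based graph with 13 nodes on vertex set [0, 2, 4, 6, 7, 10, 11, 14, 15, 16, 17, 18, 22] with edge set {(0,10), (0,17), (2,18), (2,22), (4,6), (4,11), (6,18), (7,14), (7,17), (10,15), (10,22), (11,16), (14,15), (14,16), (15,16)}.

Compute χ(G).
χ(G) = 3

Clique number ω(G) = 3 (lower bound: χ ≥ ω).
The clique on [14, 15, 16] has size 3, forcing χ ≥ 3, and the coloring below uses 3 colors, so χ(G) = 3.
A valid 3-coloring: color 1: [2, 6, 10, 11, 14, 17]; color 2: [0, 4, 7, 15, 18, 22]; color 3: [16].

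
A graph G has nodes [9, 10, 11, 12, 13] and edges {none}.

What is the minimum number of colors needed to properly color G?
χ(G) = 1

Clique number ω(G) = 1 (lower bound: χ ≥ ω).
The graph has no edges, so one color suffices: χ(G) = 1.
A valid 1-coloring: color 1: [9, 10, 11, 12, 13].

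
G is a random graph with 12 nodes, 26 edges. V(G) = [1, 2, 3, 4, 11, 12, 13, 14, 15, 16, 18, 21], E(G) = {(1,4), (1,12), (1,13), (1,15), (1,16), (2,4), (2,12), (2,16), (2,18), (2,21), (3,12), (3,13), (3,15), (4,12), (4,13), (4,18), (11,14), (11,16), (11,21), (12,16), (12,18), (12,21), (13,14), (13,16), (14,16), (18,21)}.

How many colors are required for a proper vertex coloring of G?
Clique number ω(G) = 4 (lower bound: χ ≥ ω).
The clique on [2, 4, 12, 18] has size 4, forcing χ ≥ 4, and the coloring below uses 4 colors, so χ(G) = 4.
A valid 4-coloring: color 1: [11, 12, 13, 15]; color 2: [3, 4, 16, 21]; color 3: [1, 14, 18]; color 4: [2].

χ(G) = 4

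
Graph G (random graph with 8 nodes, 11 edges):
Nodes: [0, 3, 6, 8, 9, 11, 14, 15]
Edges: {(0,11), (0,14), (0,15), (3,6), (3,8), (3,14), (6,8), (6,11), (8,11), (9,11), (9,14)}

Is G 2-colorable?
No, G is not 2-colorable

The clique on vertices [6, 8, 11] has size 3 > 2, so it alone needs 3 colors.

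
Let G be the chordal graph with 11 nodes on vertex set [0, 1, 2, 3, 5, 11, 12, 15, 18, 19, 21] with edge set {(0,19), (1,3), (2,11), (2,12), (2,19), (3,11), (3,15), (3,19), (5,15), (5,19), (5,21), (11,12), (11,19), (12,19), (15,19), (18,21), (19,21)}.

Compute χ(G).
χ(G) = 4

Clique number ω(G) = 4 (lower bound: χ ≥ ω).
The clique on [2, 11, 12, 19] has size 4, forcing χ ≥ 4, and the coloring below uses 4 colors, so χ(G) = 4.
A valid 4-coloring: color 1: [1, 18, 19]; color 2: [0, 11, 15, 21]; color 3: [3, 5, 12]; color 4: [2].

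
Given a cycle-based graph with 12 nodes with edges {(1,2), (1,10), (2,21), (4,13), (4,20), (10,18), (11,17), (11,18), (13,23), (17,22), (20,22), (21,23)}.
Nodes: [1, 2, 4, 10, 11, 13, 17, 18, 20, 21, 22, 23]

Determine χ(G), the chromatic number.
Clique number ω(G) = 2 (lower bound: χ ≥ ω).
The graph is bipartite (no odd cycle), so 2 colors suffice: χ(G) = 2.
A valid 2-coloring: color 1: [2, 4, 10, 11, 22, 23]; color 2: [1, 13, 17, 18, 20, 21].

χ(G) = 2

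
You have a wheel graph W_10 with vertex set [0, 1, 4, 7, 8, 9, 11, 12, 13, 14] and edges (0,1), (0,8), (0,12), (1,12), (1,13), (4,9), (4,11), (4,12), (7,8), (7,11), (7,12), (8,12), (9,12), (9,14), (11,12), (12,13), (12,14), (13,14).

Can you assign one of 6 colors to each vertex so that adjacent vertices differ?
A valid 6-coloring: color 1: [12]; color 2: [0, 4, 7, 13]; color 3: [1, 8, 11, 14]; color 4: [9].
(χ(G) = 4 ≤ 6.)

Yes, G is 6-colorable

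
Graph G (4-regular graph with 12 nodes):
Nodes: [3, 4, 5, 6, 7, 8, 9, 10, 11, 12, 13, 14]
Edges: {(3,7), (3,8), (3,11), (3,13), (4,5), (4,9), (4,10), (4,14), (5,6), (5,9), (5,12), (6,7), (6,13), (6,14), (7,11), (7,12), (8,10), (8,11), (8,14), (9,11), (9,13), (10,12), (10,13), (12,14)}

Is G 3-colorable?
Yes, G is 3-colorable

A valid 3-coloring: color 1: [4, 6, 11, 12]; color 2: [5, 7, 8, 13]; color 3: [3, 9, 10, 14].
(χ(G) = 3 ≤ 3.)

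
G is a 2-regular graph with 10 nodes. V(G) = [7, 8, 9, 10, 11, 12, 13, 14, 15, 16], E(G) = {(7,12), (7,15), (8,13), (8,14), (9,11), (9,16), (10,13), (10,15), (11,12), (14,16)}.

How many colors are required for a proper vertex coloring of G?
χ(G) = 2

Clique number ω(G) = 2 (lower bound: χ ≥ ω).
The graph is bipartite (no odd cycle), so 2 colors suffice: χ(G) = 2.
A valid 2-coloring: color 1: [7, 8, 10, 11, 16]; color 2: [9, 12, 13, 14, 15].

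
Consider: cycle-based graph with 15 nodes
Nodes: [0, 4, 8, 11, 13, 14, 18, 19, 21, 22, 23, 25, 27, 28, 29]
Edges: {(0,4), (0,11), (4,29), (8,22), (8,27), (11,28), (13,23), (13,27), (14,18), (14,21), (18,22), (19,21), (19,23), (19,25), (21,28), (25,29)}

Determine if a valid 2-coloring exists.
Odd cycle [22, 8, 27, 13, 23, 19, 21, 14, 18] needs 3 colors (χ ≥ 3).
Hence χ(G) ≥ 3 > 2, so no proper 2-coloring exists.

No, G is not 2-colorable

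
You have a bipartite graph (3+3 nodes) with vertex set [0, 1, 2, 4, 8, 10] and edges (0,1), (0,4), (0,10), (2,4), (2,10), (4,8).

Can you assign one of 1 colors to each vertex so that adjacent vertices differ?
Edge (0,1) forces its endpoints to differ, so 1 color is not enough.

No, G is not 1-colorable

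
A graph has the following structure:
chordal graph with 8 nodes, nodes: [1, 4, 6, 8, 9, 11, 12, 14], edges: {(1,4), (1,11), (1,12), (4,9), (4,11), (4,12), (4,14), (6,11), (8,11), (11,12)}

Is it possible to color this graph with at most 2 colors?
The clique on vertices [1, 4, 11, 12] has size 4 > 2, so it alone needs 4 colors.

No, G is not 2-colorable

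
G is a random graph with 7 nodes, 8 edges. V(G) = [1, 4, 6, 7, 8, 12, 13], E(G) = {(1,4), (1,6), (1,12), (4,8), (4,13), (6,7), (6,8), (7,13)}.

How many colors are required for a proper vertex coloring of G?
Clique number ω(G) = 2 (lower bound: χ ≥ ω).
Odd cycle [1, 4, 13, 7, 6] needs 3 colors (χ ≥ 3).
The coloring below uses 3 colors, so χ(G) = 3.
A valid 3-coloring: color 1: [4, 6, 12]; color 2: [1, 7, 8]; color 3: [13].

χ(G) = 3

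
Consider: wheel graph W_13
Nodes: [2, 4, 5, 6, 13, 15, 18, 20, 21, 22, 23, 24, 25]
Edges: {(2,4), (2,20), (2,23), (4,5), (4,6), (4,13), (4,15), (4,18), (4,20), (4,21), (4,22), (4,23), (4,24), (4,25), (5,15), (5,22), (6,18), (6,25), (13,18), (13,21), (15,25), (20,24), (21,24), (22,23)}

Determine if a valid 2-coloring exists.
The clique on vertices [2, 4, 20] has size 3 > 2, so it alone needs 3 colors.

No, G is not 2-colorable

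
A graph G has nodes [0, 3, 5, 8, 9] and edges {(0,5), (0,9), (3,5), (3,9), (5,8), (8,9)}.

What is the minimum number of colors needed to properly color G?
Clique number ω(G) = 2 (lower bound: χ ≥ ω).
The graph is bipartite (no odd cycle), so 2 colors suffice: χ(G) = 2.
A valid 2-coloring: color 1: [5, 9]; color 2: [0, 3, 8].

χ(G) = 2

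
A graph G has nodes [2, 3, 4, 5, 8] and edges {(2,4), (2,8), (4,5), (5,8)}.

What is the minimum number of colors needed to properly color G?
χ(G) = 2

Clique number ω(G) = 2 (lower bound: χ ≥ ω).
The graph is bipartite (no odd cycle), so 2 colors suffice: χ(G) = 2.
A valid 2-coloring: color 1: [3, 4, 8]; color 2: [2, 5].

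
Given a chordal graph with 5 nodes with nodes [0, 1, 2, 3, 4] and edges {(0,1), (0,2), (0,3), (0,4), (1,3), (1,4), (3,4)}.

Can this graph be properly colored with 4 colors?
A valid 4-coloring: color 1: [0]; color 2: [1, 2]; color 3: [4]; color 4: [3].
(χ(G) = 4 ≤ 4.)

Yes, G is 4-colorable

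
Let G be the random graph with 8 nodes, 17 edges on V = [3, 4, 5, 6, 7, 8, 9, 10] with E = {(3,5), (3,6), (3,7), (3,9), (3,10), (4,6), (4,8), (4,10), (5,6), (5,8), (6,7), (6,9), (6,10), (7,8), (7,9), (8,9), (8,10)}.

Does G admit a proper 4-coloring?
Yes, G is 4-colorable

A valid 4-coloring: color 1: [6, 8]; color 2: [3, 4]; color 3: [5, 9, 10]; color 4: [7].
(χ(G) = 4 ≤ 4.)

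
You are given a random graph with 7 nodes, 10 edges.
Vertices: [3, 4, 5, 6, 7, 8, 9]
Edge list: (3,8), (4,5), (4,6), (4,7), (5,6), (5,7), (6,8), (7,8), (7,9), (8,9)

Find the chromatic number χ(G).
χ(G) = 3

Clique number ω(G) = 3 (lower bound: χ ≥ ω).
The clique on [4, 5, 6] has size 3, forcing χ ≥ 3, and the coloring below uses 3 colors, so χ(G) = 3.
A valid 3-coloring: color 1: [5, 8]; color 2: [3, 6, 7]; color 3: [4, 9].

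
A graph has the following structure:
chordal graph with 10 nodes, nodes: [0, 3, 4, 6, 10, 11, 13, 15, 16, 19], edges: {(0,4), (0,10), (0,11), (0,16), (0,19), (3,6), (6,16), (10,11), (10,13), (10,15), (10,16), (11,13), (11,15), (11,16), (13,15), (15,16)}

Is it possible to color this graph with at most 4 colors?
Yes, G is 4-colorable

A valid 4-coloring: color 1: [4, 6, 11, 19]; color 2: [3, 13, 16]; color 3: [10]; color 4: [0, 15].
(χ(G) = 4 ≤ 4.)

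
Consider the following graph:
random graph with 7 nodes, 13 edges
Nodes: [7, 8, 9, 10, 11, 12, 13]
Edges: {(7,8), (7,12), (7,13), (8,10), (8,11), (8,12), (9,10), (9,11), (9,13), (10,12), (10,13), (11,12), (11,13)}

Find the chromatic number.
Clique number ω(G) = 3 (lower bound: χ ≥ ω).
The clique on [8, 10, 12] has size 3, forcing χ ≥ 3, and the coloring below uses 3 colors, so χ(G) = 3.
A valid 3-coloring: color 1: [7, 10, 11]; color 2: [8, 13]; color 3: [9, 12].

χ(G) = 3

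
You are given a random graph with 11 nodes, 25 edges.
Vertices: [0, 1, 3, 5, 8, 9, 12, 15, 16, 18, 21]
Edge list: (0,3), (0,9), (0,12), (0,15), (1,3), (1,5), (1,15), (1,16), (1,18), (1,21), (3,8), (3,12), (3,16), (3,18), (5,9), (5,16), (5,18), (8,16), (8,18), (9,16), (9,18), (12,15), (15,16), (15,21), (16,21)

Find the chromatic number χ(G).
Clique number ω(G) = 4 (lower bound: χ ≥ ω).
The clique on [1, 15, 16, 21] has size 4, forcing χ ≥ 4, and the coloring below uses 4 colors, so χ(G) = 4.
A valid 4-coloring: color 1: [0, 16, 18]; color 2: [3, 5, 15]; color 3: [1, 8, 9, 12]; color 4: [21].

χ(G) = 4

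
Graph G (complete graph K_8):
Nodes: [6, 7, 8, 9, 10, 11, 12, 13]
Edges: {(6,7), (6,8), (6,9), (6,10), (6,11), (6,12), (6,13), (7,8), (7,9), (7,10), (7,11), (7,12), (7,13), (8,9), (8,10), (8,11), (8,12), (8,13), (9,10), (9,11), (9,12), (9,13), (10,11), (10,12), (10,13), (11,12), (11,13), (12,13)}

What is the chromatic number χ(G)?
χ(G) = 8

Clique number ω(G) = 8 (lower bound: χ ≥ ω).
The clique on [6, 7, 8, 9, 10, 11, 12, 13] has size 8, forcing χ ≥ 8, and the coloring below uses 8 colors, so χ(G) = 8.
A valid 8-coloring: color 1: [13]; color 2: [10]; color 3: [12]; color 4: [9]; color 5: [8]; color 6: [7]; color 7: [6]; color 8: [11].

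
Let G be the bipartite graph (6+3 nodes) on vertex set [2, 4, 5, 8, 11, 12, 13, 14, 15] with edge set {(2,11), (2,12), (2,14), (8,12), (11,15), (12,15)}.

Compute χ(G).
Clique number ω(G) = 2 (lower bound: χ ≥ ω).
The graph is bipartite (no odd cycle), so 2 colors suffice: χ(G) = 2.
A valid 2-coloring: color 1: [2, 4, 5, 8, 13, 15]; color 2: [11, 12, 14].

χ(G) = 2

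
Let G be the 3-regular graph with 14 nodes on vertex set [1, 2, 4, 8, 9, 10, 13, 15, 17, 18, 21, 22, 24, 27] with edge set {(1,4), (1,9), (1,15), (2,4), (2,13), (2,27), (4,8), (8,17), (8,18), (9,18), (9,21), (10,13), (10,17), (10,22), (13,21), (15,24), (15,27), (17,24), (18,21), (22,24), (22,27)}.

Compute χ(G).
χ(G) = 3

Clique number ω(G) = 3 (lower bound: χ ≥ ω).
The clique on [9, 18, 21] has size 3, forcing χ ≥ 3, and the coloring below uses 3 colors, so χ(G) = 3.
A valid 3-coloring: color 1: [1, 13, 18, 24, 27]; color 2: [2, 8, 10, 15, 21]; color 3: [4, 9, 17, 22].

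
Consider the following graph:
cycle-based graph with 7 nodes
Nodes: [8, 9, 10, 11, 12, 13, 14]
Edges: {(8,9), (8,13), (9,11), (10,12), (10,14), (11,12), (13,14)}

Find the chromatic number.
χ(G) = 3

Clique number ω(G) = 2 (lower bound: χ ≥ ω).
Odd cycle [12, 11, 9, 8, 13, 14, 10] needs 3 colors (χ ≥ 3).
The coloring below uses 3 colors, so χ(G) = 3.
A valid 3-coloring: color 1: [9, 12, 14]; color 2: [8, 10, 11]; color 3: [13].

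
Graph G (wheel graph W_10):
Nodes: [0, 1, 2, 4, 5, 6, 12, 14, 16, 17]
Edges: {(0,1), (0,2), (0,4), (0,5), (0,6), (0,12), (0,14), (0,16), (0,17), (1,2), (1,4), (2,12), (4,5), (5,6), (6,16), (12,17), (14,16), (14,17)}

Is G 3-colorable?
Odd cycle [12, 2, 1, 4, 5, 6, 16, 14, 17] needs 3 colors (χ ≥ 3).
Vertex 0 is adjacent to every vertex of [1, 2, 4, 5, 6, 12, 14, 16, 17], which already need 3 colors among themselves, so 0 needs a new color (χ ≥ 4).
Hence χ(G) ≥ 4 > 3, so no proper 3-coloring exists.

No, G is not 3-colorable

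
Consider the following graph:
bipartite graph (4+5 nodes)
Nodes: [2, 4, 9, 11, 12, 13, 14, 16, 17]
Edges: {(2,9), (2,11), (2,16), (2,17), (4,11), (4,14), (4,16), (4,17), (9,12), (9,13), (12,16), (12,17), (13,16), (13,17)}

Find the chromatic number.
Clique number ω(G) = 2 (lower bound: χ ≥ ω).
The graph is bipartite (no odd cycle), so 2 colors suffice: χ(G) = 2.
A valid 2-coloring: color 1: [2, 4, 12, 13]; color 2: [9, 11, 14, 16, 17].

χ(G) = 2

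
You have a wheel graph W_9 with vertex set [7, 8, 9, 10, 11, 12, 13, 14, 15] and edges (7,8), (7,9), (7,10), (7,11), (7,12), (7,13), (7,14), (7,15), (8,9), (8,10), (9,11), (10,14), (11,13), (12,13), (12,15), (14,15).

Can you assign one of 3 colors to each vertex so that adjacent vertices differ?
Yes, G is 3-colorable

A valid 3-coloring: color 1: [7]; color 2: [8, 11, 12, 14]; color 3: [9, 10, 13, 15].
(χ(G) = 3 ≤ 3.)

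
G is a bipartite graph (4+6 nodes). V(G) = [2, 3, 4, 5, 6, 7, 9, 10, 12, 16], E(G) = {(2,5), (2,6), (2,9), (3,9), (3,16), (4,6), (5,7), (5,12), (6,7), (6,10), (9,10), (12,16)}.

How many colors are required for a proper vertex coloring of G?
Clique number ω(G) = 2 (lower bound: χ ≥ ω).
The graph is bipartite (no odd cycle), so 2 colors suffice: χ(G) = 2.
A valid 2-coloring: color 1: [5, 6, 9, 16]; color 2: [2, 3, 4, 7, 10, 12].

χ(G) = 2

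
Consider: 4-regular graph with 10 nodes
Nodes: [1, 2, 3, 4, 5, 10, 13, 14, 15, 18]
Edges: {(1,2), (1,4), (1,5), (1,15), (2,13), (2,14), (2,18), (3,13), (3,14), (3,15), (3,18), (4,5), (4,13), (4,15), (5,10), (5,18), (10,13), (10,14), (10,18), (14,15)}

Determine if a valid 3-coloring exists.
Yes, G is 3-colorable

A valid 3-coloring: color 1: [1, 13, 14, 18]; color 2: [2, 5, 15]; color 3: [3, 4, 10].
(χ(G) = 3 ≤ 3.)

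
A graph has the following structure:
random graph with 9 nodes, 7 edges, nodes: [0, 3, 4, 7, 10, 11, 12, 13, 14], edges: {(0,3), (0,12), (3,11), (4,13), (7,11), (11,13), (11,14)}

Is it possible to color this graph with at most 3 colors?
A valid 3-coloring: color 1: [0, 4, 10, 11]; color 2: [3, 7, 12, 13, 14].
(χ(G) = 2 ≤ 3.)

Yes, G is 3-colorable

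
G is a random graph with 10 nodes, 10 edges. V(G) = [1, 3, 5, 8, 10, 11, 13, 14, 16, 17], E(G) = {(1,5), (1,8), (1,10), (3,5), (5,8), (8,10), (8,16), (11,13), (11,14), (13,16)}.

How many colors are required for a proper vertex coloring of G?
χ(G) = 3

Clique number ω(G) = 3 (lower bound: χ ≥ ω).
The clique on [1, 8, 10] has size 3, forcing χ ≥ 3, and the coloring below uses 3 colors, so χ(G) = 3.
A valid 3-coloring: color 1: [3, 8, 13, 14, 17]; color 2: [5, 10, 11, 16]; color 3: [1].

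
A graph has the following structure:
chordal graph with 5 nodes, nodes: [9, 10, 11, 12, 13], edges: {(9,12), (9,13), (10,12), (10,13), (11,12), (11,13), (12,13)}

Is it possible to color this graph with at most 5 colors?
Yes, G is 5-colorable

A valid 5-coloring: color 1: [12]; color 2: [13]; color 3: [9, 10, 11].
(χ(G) = 3 ≤ 5.)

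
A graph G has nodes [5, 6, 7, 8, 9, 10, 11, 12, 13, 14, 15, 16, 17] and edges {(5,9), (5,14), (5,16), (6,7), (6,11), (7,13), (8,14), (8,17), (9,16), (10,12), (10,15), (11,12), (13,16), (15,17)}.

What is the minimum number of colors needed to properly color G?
Clique number ω(G) = 3 (lower bound: χ ≥ ω).
The clique on [5, 9, 16] has size 3, forcing χ ≥ 3, and the coloring below uses 3 colors, so χ(G) = 3.
A valid 3-coloring: color 1: [7, 10, 11, 14, 16, 17]; color 2: [5, 6, 8, 12, 13, 15]; color 3: [9].

χ(G) = 3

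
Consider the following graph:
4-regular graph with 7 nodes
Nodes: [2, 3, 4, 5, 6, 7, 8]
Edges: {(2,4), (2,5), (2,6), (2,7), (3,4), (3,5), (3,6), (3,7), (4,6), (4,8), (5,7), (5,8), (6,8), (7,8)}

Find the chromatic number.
χ(G) = 3

Clique number ω(G) = 3 (lower bound: χ ≥ ω).
The clique on [4, 6, 8] has size 3, forcing χ ≥ 3, and the coloring below uses 3 colors, so χ(G) = 3.
A valid 3-coloring: color 1: [5, 6]; color 2: [2, 3, 8]; color 3: [4, 7].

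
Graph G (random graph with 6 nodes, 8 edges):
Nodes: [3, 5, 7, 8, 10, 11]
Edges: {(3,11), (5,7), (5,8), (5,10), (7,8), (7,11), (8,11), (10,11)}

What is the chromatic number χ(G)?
χ(G) = 3

Clique number ω(G) = 3 (lower bound: χ ≥ ω).
The clique on [7, 8, 11] has size 3, forcing χ ≥ 3, and the coloring below uses 3 colors, so χ(G) = 3.
A valid 3-coloring: color 1: [5, 11]; color 2: [3, 8, 10]; color 3: [7].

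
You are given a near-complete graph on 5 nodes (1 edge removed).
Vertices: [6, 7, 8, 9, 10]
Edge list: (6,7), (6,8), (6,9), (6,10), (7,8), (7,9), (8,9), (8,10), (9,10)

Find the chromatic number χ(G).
Clique number ω(G) = 4 (lower bound: χ ≥ ω).
The clique on [6, 8, 9, 10] has size 4, forcing χ ≥ 4, and the coloring below uses 4 colors, so χ(G) = 4.
A valid 4-coloring: color 1: [8]; color 2: [6]; color 3: [9]; color 4: [7, 10].

χ(G) = 4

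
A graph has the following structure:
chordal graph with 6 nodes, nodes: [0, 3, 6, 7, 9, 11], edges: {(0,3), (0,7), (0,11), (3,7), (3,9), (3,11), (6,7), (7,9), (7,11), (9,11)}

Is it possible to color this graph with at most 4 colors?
A valid 4-coloring: color 1: [7]; color 2: [3, 6]; color 3: [11]; color 4: [0, 9].
(χ(G) = 4 ≤ 4.)

Yes, G is 4-colorable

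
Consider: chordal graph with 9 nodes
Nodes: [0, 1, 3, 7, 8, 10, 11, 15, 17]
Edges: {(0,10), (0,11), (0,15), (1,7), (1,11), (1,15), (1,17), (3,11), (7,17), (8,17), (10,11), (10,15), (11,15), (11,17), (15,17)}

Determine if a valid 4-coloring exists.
Yes, G is 4-colorable

A valid 4-coloring: color 1: [7, 8, 11]; color 2: [3, 15]; color 3: [10, 17]; color 4: [0, 1].
(χ(G) = 4 ≤ 4.)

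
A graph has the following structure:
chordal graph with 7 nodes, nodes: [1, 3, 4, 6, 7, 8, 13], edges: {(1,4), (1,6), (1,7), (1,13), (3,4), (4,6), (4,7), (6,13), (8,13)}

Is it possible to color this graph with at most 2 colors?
The clique on vertices [1, 4, 6] has size 3 > 2, so it alone needs 3 colors.

No, G is not 2-colorable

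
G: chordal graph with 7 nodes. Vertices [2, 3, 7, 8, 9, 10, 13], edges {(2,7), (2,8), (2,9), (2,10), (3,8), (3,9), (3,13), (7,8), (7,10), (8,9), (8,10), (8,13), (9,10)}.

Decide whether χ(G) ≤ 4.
A valid 4-coloring: color 1: [8]; color 2: [3, 10]; color 3: [7, 9, 13]; color 4: [2].
(χ(G) = 4 ≤ 4.)

Yes, G is 4-colorable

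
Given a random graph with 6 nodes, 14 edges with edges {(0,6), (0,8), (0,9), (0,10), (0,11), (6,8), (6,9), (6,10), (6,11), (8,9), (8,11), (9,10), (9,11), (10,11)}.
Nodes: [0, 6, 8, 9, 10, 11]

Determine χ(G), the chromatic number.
χ(G) = 5

Clique number ω(G) = 5 (lower bound: χ ≥ ω).
The clique on [0, 6, 8, 9, 11] has size 5, forcing χ ≥ 5, and the coloring below uses 5 colors, so χ(G) = 5.
A valid 5-coloring: color 1: [11]; color 2: [9]; color 3: [6]; color 4: [0]; color 5: [8, 10].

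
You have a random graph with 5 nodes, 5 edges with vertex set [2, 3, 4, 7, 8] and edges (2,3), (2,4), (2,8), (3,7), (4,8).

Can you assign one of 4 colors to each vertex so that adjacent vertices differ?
Yes, G is 4-colorable

A valid 4-coloring: color 1: [2, 7]; color 2: [3, 8]; color 3: [4].
(χ(G) = 3 ≤ 4.)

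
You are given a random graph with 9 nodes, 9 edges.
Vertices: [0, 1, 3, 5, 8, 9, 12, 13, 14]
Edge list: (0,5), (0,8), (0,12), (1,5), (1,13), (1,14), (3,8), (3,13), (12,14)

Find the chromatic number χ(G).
χ(G) = 3

Clique number ω(G) = 2 (lower bound: χ ≥ ω).
Odd cycle [0, 5, 1, 14, 12] needs 3 colors (χ ≥ 3).
The coloring below uses 3 colors, so χ(G) = 3.
A valid 3-coloring: color 1: [0, 1, 3, 9]; color 2: [5, 8, 13, 14]; color 3: [12].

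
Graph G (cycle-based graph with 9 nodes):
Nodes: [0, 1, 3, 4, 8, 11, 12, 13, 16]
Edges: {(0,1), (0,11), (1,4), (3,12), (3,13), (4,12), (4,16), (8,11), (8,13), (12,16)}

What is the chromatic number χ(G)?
χ(G) = 3

Clique number ω(G) = 3 (lower bound: χ ≥ ω).
The clique on [4, 12, 16] has size 3, forcing χ ≥ 3, and the coloring below uses 3 colors, so χ(G) = 3.
A valid 3-coloring: color 1: [0, 3, 4, 8]; color 2: [1, 11, 12, 13]; color 3: [16].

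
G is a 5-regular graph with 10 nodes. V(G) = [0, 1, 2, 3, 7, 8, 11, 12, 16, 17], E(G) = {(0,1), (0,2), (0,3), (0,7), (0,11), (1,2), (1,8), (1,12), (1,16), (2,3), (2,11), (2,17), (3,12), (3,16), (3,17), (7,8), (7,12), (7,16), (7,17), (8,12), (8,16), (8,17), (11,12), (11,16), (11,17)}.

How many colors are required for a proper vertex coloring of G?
χ(G) = 3

Clique number ω(G) = 3 (lower bound: χ ≥ ω).
The clique on [0, 2, 3] has size 3, forcing χ ≥ 3, and the coloring below uses 3 colors, so χ(G) = 3.
A valid 3-coloring: color 1: [0, 12, 16, 17]; color 2: [1, 3, 7, 11]; color 3: [2, 8].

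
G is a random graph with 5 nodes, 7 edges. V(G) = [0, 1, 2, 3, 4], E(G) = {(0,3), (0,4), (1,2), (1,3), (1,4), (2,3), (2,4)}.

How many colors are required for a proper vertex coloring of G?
Clique number ω(G) = 3 (lower bound: χ ≥ ω).
The clique on [1, 2, 3] has size 3, forcing χ ≥ 3, and the coloring below uses 3 colors, so χ(G) = 3.
A valid 3-coloring: color 1: [3, 4]; color 2: [0, 2]; color 3: [1].

χ(G) = 3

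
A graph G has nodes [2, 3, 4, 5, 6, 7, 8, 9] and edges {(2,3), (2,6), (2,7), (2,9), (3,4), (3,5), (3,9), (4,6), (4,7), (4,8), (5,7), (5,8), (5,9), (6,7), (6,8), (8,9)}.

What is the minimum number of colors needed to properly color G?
χ(G) = 3

Clique number ω(G) = 3 (lower bound: χ ≥ ω).
The clique on [5, 8, 9] has size 3, forcing χ ≥ 3, and the coloring below uses 3 colors, so χ(G) = 3.
A valid 3-coloring: color 1: [2, 4, 5]; color 2: [3, 7, 8]; color 3: [6, 9].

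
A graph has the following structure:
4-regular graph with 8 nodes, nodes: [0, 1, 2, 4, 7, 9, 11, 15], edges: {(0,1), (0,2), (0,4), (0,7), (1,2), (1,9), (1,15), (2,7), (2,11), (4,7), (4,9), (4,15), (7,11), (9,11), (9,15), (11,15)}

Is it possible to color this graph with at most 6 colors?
A valid 6-coloring: color 1: [2, 4]; color 2: [1, 7]; color 3: [0, 9]; color 4: [15]; color 5: [11].
(χ(G) = 4 ≤ 6.)

Yes, G is 6-colorable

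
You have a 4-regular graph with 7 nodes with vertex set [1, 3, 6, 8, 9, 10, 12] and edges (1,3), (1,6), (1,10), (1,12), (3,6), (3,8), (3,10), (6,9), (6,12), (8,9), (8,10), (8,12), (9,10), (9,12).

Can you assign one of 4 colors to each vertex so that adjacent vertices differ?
A valid 4-coloring: color 1: [3, 12]; color 2: [1, 9]; color 3: [6, 8]; color 4: [10].
(χ(G) = 4 ≤ 4.)

Yes, G is 4-colorable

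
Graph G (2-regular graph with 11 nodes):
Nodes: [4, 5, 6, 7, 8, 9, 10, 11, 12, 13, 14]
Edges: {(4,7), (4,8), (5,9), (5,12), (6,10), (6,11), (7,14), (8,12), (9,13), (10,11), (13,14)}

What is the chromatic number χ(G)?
χ(G) = 3

Clique number ω(G) = 3 (lower bound: χ ≥ ω).
The clique on [6, 10, 11] has size 3, forcing χ ≥ 3, and the coloring below uses 3 colors, so χ(G) = 3.
A valid 3-coloring: color 1: [5, 6, 7, 8, 13]; color 2: [4, 9, 10, 12, 14]; color 3: [11].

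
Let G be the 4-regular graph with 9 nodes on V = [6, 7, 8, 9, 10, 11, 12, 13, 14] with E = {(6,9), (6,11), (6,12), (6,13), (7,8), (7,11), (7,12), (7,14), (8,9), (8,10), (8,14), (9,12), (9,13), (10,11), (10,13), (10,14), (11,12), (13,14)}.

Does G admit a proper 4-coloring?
Yes, G is 4-colorable

A valid 4-coloring: color 1: [6, 7, 10]; color 2: [8, 12, 13]; color 3: [9, 11, 14].
(χ(G) = 3 ≤ 4.)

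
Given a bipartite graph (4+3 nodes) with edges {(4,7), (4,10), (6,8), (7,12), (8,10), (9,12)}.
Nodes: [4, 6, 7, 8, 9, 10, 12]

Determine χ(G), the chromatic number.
χ(G) = 2

Clique number ω(G) = 2 (lower bound: χ ≥ ω).
The graph is bipartite (no odd cycle), so 2 colors suffice: χ(G) = 2.
A valid 2-coloring: color 1: [6, 7, 9, 10]; color 2: [4, 8, 12].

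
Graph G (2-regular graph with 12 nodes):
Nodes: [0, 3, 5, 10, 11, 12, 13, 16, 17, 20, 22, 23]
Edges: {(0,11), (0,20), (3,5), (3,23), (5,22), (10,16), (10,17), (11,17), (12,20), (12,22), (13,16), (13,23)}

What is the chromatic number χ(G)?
Clique number ω(G) = 2 (lower bound: χ ≥ ω).
The graph is bipartite (no odd cycle), so 2 colors suffice: χ(G) = 2.
A valid 2-coloring: color 1: [0, 5, 12, 16, 17, 23]; color 2: [3, 10, 11, 13, 20, 22].

χ(G) = 2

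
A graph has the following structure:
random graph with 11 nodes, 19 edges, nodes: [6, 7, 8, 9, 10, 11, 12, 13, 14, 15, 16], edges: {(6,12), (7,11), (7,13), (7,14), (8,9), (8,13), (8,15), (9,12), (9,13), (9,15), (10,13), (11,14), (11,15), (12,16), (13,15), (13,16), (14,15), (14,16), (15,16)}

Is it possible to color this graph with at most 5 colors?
Yes, G is 5-colorable

A valid 5-coloring: color 1: [7, 10, 12, 15]; color 2: [6, 13, 14]; color 3: [9, 11, 16]; color 4: [8].
(χ(G) = 4 ≤ 5.)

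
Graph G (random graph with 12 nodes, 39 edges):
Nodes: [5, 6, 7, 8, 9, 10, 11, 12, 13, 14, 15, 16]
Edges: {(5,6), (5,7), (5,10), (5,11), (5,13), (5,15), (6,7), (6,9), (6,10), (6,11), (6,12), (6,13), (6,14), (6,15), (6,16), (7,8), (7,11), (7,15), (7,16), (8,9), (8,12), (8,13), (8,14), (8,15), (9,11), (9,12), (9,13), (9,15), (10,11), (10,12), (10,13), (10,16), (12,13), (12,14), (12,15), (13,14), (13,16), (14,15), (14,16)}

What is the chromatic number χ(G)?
χ(G) = 4

Clique number ω(G) = 4 (lower bound: χ ≥ ω).
The clique on [8, 9, 12, 13] has size 4, forcing χ ≥ 4, and the coloring below uses 4 colors, so χ(G) = 4.
A valid 4-coloring: color 1: [6, 8]; color 2: [11, 13, 15]; color 3: [5, 12, 16]; color 4: [7, 9, 10, 14].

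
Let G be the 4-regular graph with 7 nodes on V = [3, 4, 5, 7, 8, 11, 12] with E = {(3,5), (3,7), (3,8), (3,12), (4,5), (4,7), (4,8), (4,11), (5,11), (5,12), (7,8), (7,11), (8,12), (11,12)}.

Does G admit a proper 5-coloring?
A valid 5-coloring: color 1: [7, 12]; color 2: [3, 11]; color 3: [5, 8]; color 4: [4].
(χ(G) = 4 ≤ 5.)

Yes, G is 5-colorable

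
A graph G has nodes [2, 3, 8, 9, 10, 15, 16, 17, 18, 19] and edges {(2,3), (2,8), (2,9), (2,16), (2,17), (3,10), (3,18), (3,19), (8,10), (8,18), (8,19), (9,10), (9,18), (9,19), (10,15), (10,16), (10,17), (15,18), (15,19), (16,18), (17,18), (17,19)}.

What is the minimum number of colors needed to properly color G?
χ(G) = 2

Clique number ω(G) = 2 (lower bound: χ ≥ ω).
The graph is bipartite (no odd cycle), so 2 colors suffice: χ(G) = 2.
A valid 2-coloring: color 1: [2, 10, 18, 19]; color 2: [3, 8, 9, 15, 16, 17].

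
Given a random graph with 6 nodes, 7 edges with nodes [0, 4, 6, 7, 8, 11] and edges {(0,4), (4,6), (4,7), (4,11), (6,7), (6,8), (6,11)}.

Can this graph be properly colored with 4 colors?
Yes, G is 4-colorable

A valid 4-coloring: color 1: [0, 6]; color 2: [4, 8]; color 3: [7, 11].
(χ(G) = 3 ≤ 4.)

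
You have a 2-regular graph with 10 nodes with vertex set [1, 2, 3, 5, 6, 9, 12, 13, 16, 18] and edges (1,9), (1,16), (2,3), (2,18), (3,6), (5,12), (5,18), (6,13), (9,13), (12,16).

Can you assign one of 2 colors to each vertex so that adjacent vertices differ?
A valid 2-coloring: color 1: [2, 5, 6, 9, 16]; color 2: [1, 3, 12, 13, 18].
(χ(G) = 2 ≤ 2.)

Yes, G is 2-colorable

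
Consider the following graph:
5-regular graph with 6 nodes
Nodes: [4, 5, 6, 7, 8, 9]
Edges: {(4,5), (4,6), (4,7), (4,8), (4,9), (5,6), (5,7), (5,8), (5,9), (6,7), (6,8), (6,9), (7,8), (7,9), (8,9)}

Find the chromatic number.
χ(G) = 6

Clique number ω(G) = 6 (lower bound: χ ≥ ω).
The clique on [4, 5, 6, 7, 8, 9] has size 6, forcing χ ≥ 6, and the coloring below uses 6 colors, so χ(G) = 6.
A valid 6-coloring: color 1: [7]; color 2: [4]; color 3: [5]; color 4: [8]; color 5: [6]; color 6: [9].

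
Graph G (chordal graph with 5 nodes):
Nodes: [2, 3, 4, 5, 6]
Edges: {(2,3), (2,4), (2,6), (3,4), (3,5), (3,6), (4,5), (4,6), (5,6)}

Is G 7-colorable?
Yes, G is 7-colorable

A valid 7-coloring: color 1: [4]; color 2: [3]; color 3: [6]; color 4: [2, 5].
(χ(G) = 4 ≤ 7.)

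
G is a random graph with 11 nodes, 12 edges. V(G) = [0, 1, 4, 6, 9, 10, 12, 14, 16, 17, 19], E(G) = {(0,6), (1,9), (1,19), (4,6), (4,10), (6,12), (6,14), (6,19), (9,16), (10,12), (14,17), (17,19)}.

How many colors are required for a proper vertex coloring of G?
χ(G) = 2

Clique number ω(G) = 2 (lower bound: χ ≥ ω).
The graph is bipartite (no odd cycle), so 2 colors suffice: χ(G) = 2.
A valid 2-coloring: color 1: [1, 6, 10, 16, 17]; color 2: [0, 4, 9, 12, 14, 19].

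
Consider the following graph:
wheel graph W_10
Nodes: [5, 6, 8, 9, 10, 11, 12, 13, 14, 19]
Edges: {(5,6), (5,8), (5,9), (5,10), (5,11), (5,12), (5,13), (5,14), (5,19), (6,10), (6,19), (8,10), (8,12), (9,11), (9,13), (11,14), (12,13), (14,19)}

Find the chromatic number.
Clique number ω(G) = 3 (lower bound: χ ≥ ω).
Odd cycle [8, 10, 6, 19, 14, 11, 9, 13, 12] needs 3 colors (χ ≥ 3).
Vertex 5 is adjacent to every vertex of [6, 8, 9, 10, 11, 12, 13, 14, 19], which already need 3 colors among themselves, so 5 needs a new color (χ ≥ 4).
The coloring below uses 4 colors, so χ(G) = 4.
A valid 4-coloring: color 1: [5]; color 2: [6, 8, 13, 14]; color 3: [10, 11, 12, 19]; color 4: [9].

χ(G) = 4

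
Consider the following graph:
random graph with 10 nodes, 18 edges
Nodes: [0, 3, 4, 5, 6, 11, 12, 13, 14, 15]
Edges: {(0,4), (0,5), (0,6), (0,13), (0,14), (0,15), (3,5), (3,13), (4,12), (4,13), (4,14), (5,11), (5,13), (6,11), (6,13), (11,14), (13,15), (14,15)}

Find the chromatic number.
χ(G) = 3

Clique number ω(G) = 3 (lower bound: χ ≥ ω).
The clique on [0, 4, 13] has size 3, forcing χ ≥ 3, and the coloring below uses 3 colors, so χ(G) = 3.
A valid 3-coloring: color 1: [12, 13, 14]; color 2: [0, 3, 11]; color 3: [4, 5, 6, 15].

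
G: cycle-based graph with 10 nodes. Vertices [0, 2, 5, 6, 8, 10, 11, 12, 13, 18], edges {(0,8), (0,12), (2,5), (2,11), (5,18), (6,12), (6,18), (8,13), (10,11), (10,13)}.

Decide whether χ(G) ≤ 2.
A valid 2-coloring: color 1: [2, 8, 10, 12, 18]; color 2: [0, 5, 6, 11, 13].
(χ(G) = 2 ≤ 2.)

Yes, G is 2-colorable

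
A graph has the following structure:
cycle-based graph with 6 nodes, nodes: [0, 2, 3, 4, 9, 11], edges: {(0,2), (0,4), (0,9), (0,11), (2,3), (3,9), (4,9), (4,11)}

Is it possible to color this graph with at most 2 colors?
No, G is not 2-colorable

The clique on vertices [0, 4, 9] has size 3 > 2, so it alone needs 3 colors.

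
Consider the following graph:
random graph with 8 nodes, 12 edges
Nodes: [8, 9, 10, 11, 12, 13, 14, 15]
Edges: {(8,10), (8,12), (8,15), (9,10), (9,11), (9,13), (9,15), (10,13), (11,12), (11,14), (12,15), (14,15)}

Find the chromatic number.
χ(G) = 3

Clique number ω(G) = 3 (lower bound: χ ≥ ω).
The clique on [8, 12, 15] has size 3, forcing χ ≥ 3, and the coloring below uses 3 colors, so χ(G) = 3.
A valid 3-coloring: color 1: [8, 9, 14]; color 2: [11, 13, 15]; color 3: [10, 12].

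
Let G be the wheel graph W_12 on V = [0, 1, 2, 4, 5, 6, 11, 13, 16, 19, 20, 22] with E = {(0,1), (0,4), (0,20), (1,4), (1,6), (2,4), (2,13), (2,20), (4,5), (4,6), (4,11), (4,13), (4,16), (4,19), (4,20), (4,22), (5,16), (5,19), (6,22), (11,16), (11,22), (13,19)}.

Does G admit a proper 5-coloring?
Yes, G is 5-colorable

A valid 5-coloring: color 1: [4]; color 2: [0, 2, 6, 16, 19]; color 3: [1, 5, 11, 13, 20]; color 4: [22].
(χ(G) = 4 ≤ 5.)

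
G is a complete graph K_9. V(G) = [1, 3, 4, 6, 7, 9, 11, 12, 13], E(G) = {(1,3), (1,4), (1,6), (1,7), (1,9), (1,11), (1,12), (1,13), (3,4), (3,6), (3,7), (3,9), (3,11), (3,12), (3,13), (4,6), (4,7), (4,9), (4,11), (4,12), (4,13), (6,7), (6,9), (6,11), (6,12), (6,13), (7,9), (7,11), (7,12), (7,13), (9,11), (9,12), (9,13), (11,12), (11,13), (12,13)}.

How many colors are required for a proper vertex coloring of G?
Clique number ω(G) = 9 (lower bound: χ ≥ ω).
The clique on [1, 3, 4, 6, 7, 9, 11, 12, 13] has size 9, forcing χ ≥ 9, and the coloring below uses 9 colors, so χ(G) = 9.
A valid 9-coloring: color 1: [1]; color 2: [13]; color 3: [12]; color 4: [6]; color 5: [3]; color 6: [9]; color 7: [11]; color 8: [7]; color 9: [4].

χ(G) = 9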